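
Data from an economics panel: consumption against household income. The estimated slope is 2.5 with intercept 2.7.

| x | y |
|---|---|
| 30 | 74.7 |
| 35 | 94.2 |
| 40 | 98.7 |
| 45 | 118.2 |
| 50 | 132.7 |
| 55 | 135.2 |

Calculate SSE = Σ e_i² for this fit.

x=30: ŷ = 2.7 + 2.5·30 = 77.7; e = 74.7 − 77.7 = -3
x=35: ŷ = 2.7 + 2.5·35 = 90.2; e = 94.2 − 90.2 = 4
x=40: ŷ = 2.7 + 2.5·40 = 102.7; e = 98.7 − 102.7 = -4
x=45: ŷ = 2.7 + 2.5·45 = 115.2; e = 118.2 − 115.2 = 3
x=50: ŷ = 2.7 + 2.5·50 = 127.7; e = 132.7 − 127.7 = 5
x=55: ŷ = 2.7 + 2.5·55 = 140.2; e = 135.2 − 140.2 = -5
SSE = 9 + 16 + 16 + 9 + 25 + 25 = 100

SSE = 100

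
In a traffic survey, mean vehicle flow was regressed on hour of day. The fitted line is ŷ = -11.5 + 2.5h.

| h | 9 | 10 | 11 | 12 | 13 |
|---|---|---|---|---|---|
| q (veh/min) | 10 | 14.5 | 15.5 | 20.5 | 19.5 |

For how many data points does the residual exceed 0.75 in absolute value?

h=9: ŷ = -11.5 + 2.5·9 = 11; r = 10 − 11 = -1
h=10: ŷ = -11.5 + 2.5·10 = 13.5; r = 14.5 − 13.5 = 1
h=11: ŷ = -11.5 + 2.5·11 = 16; r = 15.5 − 16 = -0.5
h=12: ŷ = -11.5 + 2.5·12 = 18.5; r = 20.5 − 18.5 = 2
h=13: ŷ = -11.5 + 2.5·13 = 21; r = 19.5 − 21 = -1.5
|r| > 0.75: h=9 (|r|=1), h=10 (|r|=1), h=12 (|r|=2), h=13 (|r|=1.5) → 4

4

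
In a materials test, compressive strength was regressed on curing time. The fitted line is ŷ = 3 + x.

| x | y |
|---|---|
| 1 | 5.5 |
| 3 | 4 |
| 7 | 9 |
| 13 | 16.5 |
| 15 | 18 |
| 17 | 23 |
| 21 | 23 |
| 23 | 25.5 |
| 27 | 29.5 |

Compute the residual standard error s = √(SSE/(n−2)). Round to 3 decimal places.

x=1: ŷ = 3 + 1 = 4; r = 5.5 − 4 = 1.5
x=3: ŷ = 3 + 3 = 6; r = 4 − 6 = -2
x=7: ŷ = 3 + 7 = 10; r = 9 − 10 = -1
x=13: ŷ = 3 + 13 = 16; r = 16.5 − 16 = 0.5
x=15: ŷ = 3 + 15 = 18; r = 18 − 18 = 0
x=17: ŷ = 3 + 17 = 20; r = 23 − 20 = 3
x=21: ŷ = 3 + 21 = 24; r = 23 − 24 = -1
x=23: ŷ = 3 + 23 = 26; r = 25.5 − 26 = -0.5
x=27: ŷ = 3 + 27 = 30; r = 29.5 − 30 = -0.5
SSE = 2.25 + 4 + 1 + 0.25 + 0 + 9 + 1 + 0.25 + 0.25 = 18
s = √(18/7) = √2.57143 ≈ 1.604

s = 1.604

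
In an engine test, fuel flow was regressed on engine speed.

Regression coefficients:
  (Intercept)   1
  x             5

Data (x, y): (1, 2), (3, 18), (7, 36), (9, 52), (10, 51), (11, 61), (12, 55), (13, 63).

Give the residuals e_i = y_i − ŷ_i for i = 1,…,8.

-4, 2, 0, 6, 0, 5, -6, -3

x=1: ŷ = 1 + 5·1 = 6; e = 2 − 6 = -4
x=3: ŷ = 1 + 5·3 = 16; e = 18 − 16 = 2
x=7: ŷ = 1 + 5·7 = 36; e = 36 − 36 = 0
x=9: ŷ = 1 + 5·9 = 46; e = 52 − 46 = 6
x=10: ŷ = 1 + 5·10 = 51; e = 51 − 51 = 0
x=11: ŷ = 1 + 5·11 = 56; e = 61 − 56 = 5
x=12: ŷ = 1 + 5·12 = 61; e = 55 − 61 = -6
x=13: ŷ = 1 + 5·13 = 66; e = 63 − 66 = -3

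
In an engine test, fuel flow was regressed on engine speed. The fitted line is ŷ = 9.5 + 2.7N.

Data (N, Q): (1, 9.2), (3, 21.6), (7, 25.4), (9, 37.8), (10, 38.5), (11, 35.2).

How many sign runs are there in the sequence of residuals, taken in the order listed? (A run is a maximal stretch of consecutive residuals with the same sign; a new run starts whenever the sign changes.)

5 runs

N=1: ŷ = 9.5 + 2.7·1 = 12.2; e = 9.2 − 12.2 = -3
N=3: ŷ = 9.5 + 2.7·3 = 17.6; e = 21.6 − 17.6 = 4
N=7: ŷ = 9.5 + 2.7·7 = 28.4; e = 25.4 − 28.4 = -3
N=9: ŷ = 9.5 + 2.7·9 = 33.8; e = 37.8 − 33.8 = 4
N=10: ŷ = 9.5 + 2.7·10 = 36.5; e = 38.5 − 36.5 = 2
N=11: ŷ = 9.5 + 2.7·11 = 39.2; e = 35.2 − 39.2 = -4
Signs: − + − + + −
Runs: −×1, +×1, −×1, +×2, −×1 → 5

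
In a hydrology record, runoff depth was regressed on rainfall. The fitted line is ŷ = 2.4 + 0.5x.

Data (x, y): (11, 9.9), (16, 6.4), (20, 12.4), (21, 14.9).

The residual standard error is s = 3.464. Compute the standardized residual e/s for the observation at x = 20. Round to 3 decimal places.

ŷ = 2.4 + 0.5·20 = 12.4
e = 12.4 − 12.4 = 0
e/s = 0 / 3.464 = 0.000

0.000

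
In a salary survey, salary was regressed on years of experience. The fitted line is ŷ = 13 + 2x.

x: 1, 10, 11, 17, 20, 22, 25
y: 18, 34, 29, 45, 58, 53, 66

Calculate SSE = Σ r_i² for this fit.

SSE = 100

x=1: ŷ = 13 + 2·1 = 15; r = 18 − 15 = 3
x=10: ŷ = 13 + 2·10 = 33; r = 34 − 33 = 1
x=11: ŷ = 13 + 2·11 = 35; r = 29 − 35 = -6
x=17: ŷ = 13 + 2·17 = 47; r = 45 − 47 = -2
x=20: ŷ = 13 + 2·20 = 53; r = 58 − 53 = 5
x=22: ŷ = 13 + 2·22 = 57; r = 53 − 57 = -4
x=25: ŷ = 13 + 2·25 = 63; r = 66 − 63 = 3
SSE = 9 + 1 + 36 + 4 + 25 + 16 + 9 = 100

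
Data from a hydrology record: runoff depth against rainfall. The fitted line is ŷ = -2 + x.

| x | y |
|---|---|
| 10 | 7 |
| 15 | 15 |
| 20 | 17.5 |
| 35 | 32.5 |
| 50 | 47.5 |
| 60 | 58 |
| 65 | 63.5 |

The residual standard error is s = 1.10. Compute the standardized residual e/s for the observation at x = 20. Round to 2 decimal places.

ŷ = -2 + 20 = 18
e = 17.5 − 18 = -0.5
e/s = -0.5 / 1.10 = -0.45

-0.45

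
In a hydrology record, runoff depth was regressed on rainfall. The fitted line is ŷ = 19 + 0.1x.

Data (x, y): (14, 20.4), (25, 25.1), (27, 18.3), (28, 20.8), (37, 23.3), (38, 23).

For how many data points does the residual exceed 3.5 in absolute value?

x=14: ŷ = 19 + 0.1·14 = 20.4; r = 20.4 − 20.4 = 0
x=25: ŷ = 19 + 0.1·25 = 21.5; r = 25.1 − 21.5 = 3.6
x=27: ŷ = 19 + 0.1·27 = 21.7; r = 18.3 − 21.7 = -3.4
x=28: ŷ = 19 + 0.1·28 = 21.8; r = 20.8 − 21.8 = -1
x=37: ŷ = 19 + 0.1·37 = 22.7; r = 23.3 − 22.7 = 0.6
x=38: ŷ = 19 + 0.1·38 = 22.8; r = 23 − 22.8 = 0.2
|r| > 3.5: x=25 (|r|=3.6) → 1

1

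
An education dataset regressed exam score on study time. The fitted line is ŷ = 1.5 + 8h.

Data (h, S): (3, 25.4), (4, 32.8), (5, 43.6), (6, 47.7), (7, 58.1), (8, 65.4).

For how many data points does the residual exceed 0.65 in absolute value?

3

h=3: ŷ = 1.5 + 8·3 = 25.5; e = 25.4 − 25.5 = -0.1
h=4: ŷ = 1.5 + 8·4 = 33.5; e = 32.8 − 33.5 = -0.7
h=5: ŷ = 1.5 + 8·5 = 41.5; e = 43.6 − 41.5 = 2.1
h=6: ŷ = 1.5 + 8·6 = 49.5; e = 47.7 − 49.5 = -1.8
h=7: ŷ = 1.5 + 8·7 = 57.5; e = 58.1 − 57.5 = 0.6
h=8: ŷ = 1.5 + 8·8 = 65.5; e = 65.4 − 65.5 = -0.1
|e| > 0.65: h=4 (|e|=0.7), h=5 (|e|=2.1), h=6 (|e|=1.8) → 3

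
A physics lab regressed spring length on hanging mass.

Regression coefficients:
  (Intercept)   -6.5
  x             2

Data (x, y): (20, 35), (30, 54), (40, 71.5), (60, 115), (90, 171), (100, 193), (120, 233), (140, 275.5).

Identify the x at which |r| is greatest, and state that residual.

x=20: ŷ = -6.5 + 2·20 = 33.5; r = 35 − 33.5 = 1.5
x=30: ŷ = -6.5 + 2·30 = 53.5; r = 54 − 53.5 = 0.5
x=40: ŷ = -6.5 + 2·40 = 73.5; r = 71.5 − 73.5 = -2
x=60: ŷ = -6.5 + 2·60 = 113.5; r = 115 − 113.5 = 1.5
x=90: ŷ = -6.5 + 2·90 = 173.5; r = 171 − 173.5 = -2.5
x=100: ŷ = -6.5 + 2·100 = 193.5; r = 193 − 193.5 = -0.5
x=120: ŷ = -6.5 + 2·120 = 233.5; r = 233 − 233.5 = -0.5
x=140: ŷ = -6.5 + 2·140 = 273.5; r = 275.5 − 273.5 = 2
Largest |r| is 2.5 at x = 90, residual -2.5.

x = 90, r = -2.5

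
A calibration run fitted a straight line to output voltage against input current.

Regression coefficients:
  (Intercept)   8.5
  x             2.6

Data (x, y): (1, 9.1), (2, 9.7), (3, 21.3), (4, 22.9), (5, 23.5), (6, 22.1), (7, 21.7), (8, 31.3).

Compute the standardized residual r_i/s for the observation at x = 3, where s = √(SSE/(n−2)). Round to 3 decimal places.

1.237

x=1: ŷ = 8.5 + 2.6·1 = 11.1; r = 9.1 − 11.1 = -2
x=2: ŷ = 8.5 + 2.6·2 = 13.7; r = 9.7 − 13.7 = -4
x=3: ŷ = 8.5 + 2.6·3 = 16.3; r = 21.3 − 16.3 = 5
x=4: ŷ = 8.5 + 2.6·4 = 18.9; r = 22.9 − 18.9 = 4
x=5: ŷ = 8.5 + 2.6·5 = 21.5; r = 23.5 − 21.5 = 2
x=6: ŷ = 8.5 + 2.6·6 = 24.1; r = 22.1 − 24.1 = -2
x=7: ŷ = 8.5 + 2.6·7 = 26.7; r = 21.7 − 26.7 = -5
x=8: ŷ = 8.5 + 2.6·8 = 29.3; r = 31.3 − 29.3 = 2
SSE = 4 + 16 + 25 + 16 + 4 + 4 + 25 + 4 = 98
s = √(98/6) = 4.04145
r/s = 5 / 4.04145 = 1.237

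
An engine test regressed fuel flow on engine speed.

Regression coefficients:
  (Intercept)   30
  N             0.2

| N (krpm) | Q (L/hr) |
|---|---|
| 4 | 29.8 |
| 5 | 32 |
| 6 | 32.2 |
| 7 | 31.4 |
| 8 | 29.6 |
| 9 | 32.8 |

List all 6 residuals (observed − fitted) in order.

N=4: Q̂ = 30 + 0.2·4 = 30.8; e = 29.8 − 30.8 = -1
N=5: Q̂ = 30 + 0.2·5 = 31; e = 32 − 31 = 1
N=6: Q̂ = 30 + 0.2·6 = 31.2; e = 32.2 − 31.2 = 1
N=7: Q̂ = 30 + 0.2·7 = 31.4; e = 31.4 − 31.4 = 0
N=8: Q̂ = 30 + 0.2·8 = 31.6; e = 29.6 − 31.6 = -2
N=9: Q̂ = 30 + 0.2·9 = 31.8; e = 32.8 − 31.8 = 1

-1, 1, 1, 0, -2, 1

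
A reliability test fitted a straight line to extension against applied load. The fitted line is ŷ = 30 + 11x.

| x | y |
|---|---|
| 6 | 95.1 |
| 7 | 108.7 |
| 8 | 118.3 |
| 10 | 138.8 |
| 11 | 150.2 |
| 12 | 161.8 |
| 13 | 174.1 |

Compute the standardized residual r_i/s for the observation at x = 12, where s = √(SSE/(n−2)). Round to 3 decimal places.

x=6: ŷ = 30 + 11·6 = 96; r = 95.1 − 96 = -0.9
x=7: ŷ = 30 + 11·7 = 107; r = 108.7 − 107 = 1.7
x=8: ŷ = 30 + 11·8 = 118; r = 118.3 − 118 = 0.3
x=10: ŷ = 30 + 11·10 = 140; r = 138.8 − 140 = -1.2
x=11: ŷ = 30 + 11·11 = 151; r = 150.2 − 151 = -0.8
x=12: ŷ = 30 + 11·12 = 162; r = 161.8 − 162 = -0.2
x=13: ŷ = 30 + 11·13 = 173; r = 174.1 − 173 = 1.1
SSE = 0.81 + 2.89 + 0.09 + 1.44 + 0.64 + 0.04 + 1.21 = 7.12
s = √(7.12/5) = 1.19331
r/s = -0.2 / 1.19331 = -0.168

-0.168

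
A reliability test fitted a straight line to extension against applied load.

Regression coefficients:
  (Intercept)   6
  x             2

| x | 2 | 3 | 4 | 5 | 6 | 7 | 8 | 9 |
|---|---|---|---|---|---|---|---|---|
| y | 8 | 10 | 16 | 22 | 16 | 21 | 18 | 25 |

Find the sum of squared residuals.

SSE = 70

x=2: ŷ = 6 + 2·2 = 10; r = 8 − 10 = -2
x=3: ŷ = 6 + 2·3 = 12; r = 10 − 12 = -2
x=4: ŷ = 6 + 2·4 = 14; r = 16 − 14 = 2
x=5: ŷ = 6 + 2·5 = 16; r = 22 − 16 = 6
x=6: ŷ = 6 + 2·6 = 18; r = 16 − 18 = -2
x=7: ŷ = 6 + 2·7 = 20; r = 21 − 20 = 1
x=8: ŷ = 6 + 2·8 = 22; r = 18 − 22 = -4
x=9: ŷ = 6 + 2·9 = 24; r = 25 − 24 = 1
SSE = 4 + 4 + 4 + 36 + 4 + 1 + 16 + 1 = 70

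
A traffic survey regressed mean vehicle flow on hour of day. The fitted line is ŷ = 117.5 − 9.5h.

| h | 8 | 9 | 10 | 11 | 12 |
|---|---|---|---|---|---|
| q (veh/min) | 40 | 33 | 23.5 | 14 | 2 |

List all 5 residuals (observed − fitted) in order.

-1.5, 1, 1, 1, -1.5

h=8: ŷ = 117.5 − 9.5·8 = 41.5; e = 40 − 41.5 = -1.5
h=9: ŷ = 117.5 − 9.5·9 = 32; e = 33 − 32 = 1
h=10: ŷ = 117.5 − 9.5·10 = 22.5; e = 23.5 − 22.5 = 1
h=11: ŷ = 117.5 − 9.5·11 = 13; e = 14 − 13 = 1
h=12: ŷ = 117.5 − 9.5·12 = 3.5; e = 2 − 3.5 = -1.5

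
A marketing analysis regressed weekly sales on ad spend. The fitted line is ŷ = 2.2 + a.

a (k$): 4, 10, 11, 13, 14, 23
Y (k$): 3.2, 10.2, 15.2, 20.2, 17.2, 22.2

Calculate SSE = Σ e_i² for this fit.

a=4: ŷ = 2.2 + 4 = 6.2; e = 3.2 − 6.2 = -3
a=10: ŷ = 2.2 + 10 = 12.2; e = 10.2 − 12.2 = -2
a=11: ŷ = 2.2 + 11 = 13.2; e = 15.2 − 13.2 = 2
a=13: ŷ = 2.2 + 13 = 15.2; e = 20.2 − 15.2 = 5
a=14: ŷ = 2.2 + 14 = 16.2; e = 17.2 − 16.2 = 1
a=23: ŷ = 2.2 + 23 = 25.2; e = 22.2 − 25.2 = -3
SSE = 9 + 4 + 4 + 25 + 1 + 9 = 52

SSE = 52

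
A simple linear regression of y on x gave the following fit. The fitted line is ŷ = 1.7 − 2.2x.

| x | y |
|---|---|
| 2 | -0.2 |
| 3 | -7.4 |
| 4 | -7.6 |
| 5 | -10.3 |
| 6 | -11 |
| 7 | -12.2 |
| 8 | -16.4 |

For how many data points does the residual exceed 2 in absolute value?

2

x=2: ŷ = 1.7 − 2.2·2 = -2.7; r = -0.2 − (-2.7) = 2.5
x=3: ŷ = 1.7 − 2.2·3 = -4.9; r = -7.4 − (-4.9) = -2.5
x=4: ŷ = 1.7 − 2.2·4 = -7.1; r = -7.6 − (-7.1) = -0.5
x=5: ŷ = 1.7 − 2.2·5 = -9.3; r = -10.3 − (-9.3) = -1
x=6: ŷ = 1.7 − 2.2·6 = -11.5; r = -11 − (-11.5) = 0.5
x=7: ŷ = 1.7 − 2.2·7 = -13.7; r = -12.2 − (-13.7) = 1.5
x=8: ŷ = 1.7 − 2.2·8 = -15.9; r = -16.4 − (-15.9) = -0.5
|r| > 2: x=2 (|r|=2.5), x=3 (|r|=2.5) → 2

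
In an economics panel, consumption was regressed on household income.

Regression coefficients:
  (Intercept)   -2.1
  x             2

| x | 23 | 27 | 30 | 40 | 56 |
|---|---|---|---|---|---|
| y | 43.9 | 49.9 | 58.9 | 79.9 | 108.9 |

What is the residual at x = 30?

ŷ = -2.1 + 2·30 = 57.9
e = 58.9 − 57.9 = 1

e = 1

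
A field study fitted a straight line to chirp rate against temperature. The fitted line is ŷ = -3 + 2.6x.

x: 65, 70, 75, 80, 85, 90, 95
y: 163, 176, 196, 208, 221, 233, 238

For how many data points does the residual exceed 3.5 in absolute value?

x=65: ŷ = -3 + 2.6·65 = 166; e = 163 − 166 = -3
x=70: ŷ = -3 + 2.6·70 = 179; e = 176 − 179 = -3
x=75: ŷ = -3 + 2.6·75 = 192; e = 196 − 192 = 4
x=80: ŷ = -3 + 2.6·80 = 205; e = 208 − 205 = 3
x=85: ŷ = -3 + 2.6·85 = 218; e = 221 − 218 = 3
x=90: ŷ = -3 + 2.6·90 = 231; e = 233 − 231 = 2
x=95: ŷ = -3 + 2.6·95 = 244; e = 238 − 244 = -6
|e| > 3.5: x=75 (|e|=4), x=95 (|e|=6) → 2

2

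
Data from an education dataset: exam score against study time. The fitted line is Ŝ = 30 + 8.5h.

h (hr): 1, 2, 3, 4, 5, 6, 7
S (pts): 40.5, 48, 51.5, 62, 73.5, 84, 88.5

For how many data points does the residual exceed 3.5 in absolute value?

h=1: Ŝ = 30 + 8.5·1 = 38.5; r = 40.5 − 38.5 = 2
h=2: Ŝ = 30 + 8.5·2 = 47; r = 48 − 47 = 1
h=3: Ŝ = 30 + 8.5·3 = 55.5; r = 51.5 − 55.5 = -4
h=4: Ŝ = 30 + 8.5·4 = 64; r = 62 − 64 = -2
h=5: Ŝ = 30 + 8.5·5 = 72.5; r = 73.5 − 72.5 = 1
h=6: Ŝ = 30 + 8.5·6 = 81; r = 84 − 81 = 3
h=7: Ŝ = 30 + 8.5·7 = 89.5; r = 88.5 − 89.5 = -1
|r| > 3.5: h=3 (|r|=4) → 1

1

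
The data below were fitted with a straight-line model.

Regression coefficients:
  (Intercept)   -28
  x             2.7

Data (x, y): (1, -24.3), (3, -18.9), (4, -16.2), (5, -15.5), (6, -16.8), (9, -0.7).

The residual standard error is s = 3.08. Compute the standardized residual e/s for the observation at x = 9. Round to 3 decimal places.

0.974

ŷ = -28 + 2.7·9 = -3.7
e = -0.7 − (-3.7) = 3
e/s = 3 / 3.08 = 0.974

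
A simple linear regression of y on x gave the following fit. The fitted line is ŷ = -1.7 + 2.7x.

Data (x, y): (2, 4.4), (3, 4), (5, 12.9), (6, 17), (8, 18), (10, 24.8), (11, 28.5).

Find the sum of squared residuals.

x=2: ŷ = -1.7 + 2.7·2 = 3.7; e = 4.4 − 3.7 = 0.7
x=3: ŷ = -1.7 + 2.7·3 = 6.4; e = 4 − 6.4 = -2.4
x=5: ŷ = -1.7 + 2.7·5 = 11.8; e = 12.9 − 11.8 = 1.1
x=6: ŷ = -1.7 + 2.7·6 = 14.5; e = 17 − 14.5 = 2.5
x=8: ŷ = -1.7 + 2.7·8 = 19.9; e = 18 − 19.9 = -1.9
x=10: ŷ = -1.7 + 2.7·10 = 25.3; e = 24.8 − 25.3 = -0.5
x=11: ŷ = -1.7 + 2.7·11 = 28; e = 28.5 − 28 = 0.5
SSE = 0.49 + 5.76 + 1.21 + 6.25 + 3.61 + 0.25 + 0.25 = 17.82

SSE = 17.82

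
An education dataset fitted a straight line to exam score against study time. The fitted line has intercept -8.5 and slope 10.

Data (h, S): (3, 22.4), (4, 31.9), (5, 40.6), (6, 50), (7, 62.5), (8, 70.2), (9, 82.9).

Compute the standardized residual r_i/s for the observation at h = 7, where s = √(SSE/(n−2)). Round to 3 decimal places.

0.759

h=3: Ŝ = -8.5 + 10·3 = 21.5; r = 22.4 − 21.5 = 0.9
h=4: Ŝ = -8.5 + 10·4 = 31.5; r = 31.9 − 31.5 = 0.4
h=5: Ŝ = -8.5 + 10·5 = 41.5; r = 40.6 − 41.5 = -0.9
h=6: Ŝ = -8.5 + 10·6 = 51.5; r = 50 − 51.5 = -1.5
h=7: Ŝ = -8.5 + 10·7 = 61.5; r = 62.5 − 61.5 = 1
h=8: Ŝ = -8.5 + 10·8 = 71.5; r = 70.2 − 71.5 = -1.3
h=9: Ŝ = -8.5 + 10·9 = 81.5; r = 82.9 − 81.5 = 1.4
SSE = 0.81 + 0.16 + 0.81 + 2.25 + 1 + 1.69 + 1.96 = 8.68
s = √(8.68/5) = 1.31757
r/s = 1 / 1.31757 = 0.759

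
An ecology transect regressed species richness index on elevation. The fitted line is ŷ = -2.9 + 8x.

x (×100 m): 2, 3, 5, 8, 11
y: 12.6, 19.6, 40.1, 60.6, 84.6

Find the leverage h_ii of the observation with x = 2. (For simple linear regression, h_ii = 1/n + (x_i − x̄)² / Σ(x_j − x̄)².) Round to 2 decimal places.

h = 0.46

x̄ = (2 + 3 + 5 + 8 + 11)/5 = 5.8
Σ(x − x̄)² = 14.44 + 7.84 + 0.64 + 4.84 + 27.04 = 54.8
h = 1/5 + (-3.8)²/54.8 = 0.2 + 0.263504 = 0.46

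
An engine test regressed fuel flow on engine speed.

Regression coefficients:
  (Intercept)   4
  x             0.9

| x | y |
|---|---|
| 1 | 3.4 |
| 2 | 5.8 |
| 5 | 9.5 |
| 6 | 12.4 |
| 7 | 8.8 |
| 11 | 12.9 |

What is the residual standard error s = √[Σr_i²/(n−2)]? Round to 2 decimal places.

x=1: ŷ = 4 + 0.9·1 = 4.9; r = 3.4 − 4.9 = -1.5
x=2: ŷ = 4 + 0.9·2 = 5.8; r = 5.8 − 5.8 = 0
x=5: ŷ = 4 + 0.9·5 = 8.5; r = 9.5 − 8.5 = 1
x=6: ŷ = 4 + 0.9·6 = 9.4; r = 12.4 − 9.4 = 3
x=7: ŷ = 4 + 0.9·7 = 10.3; r = 8.8 − 10.3 = -1.5
x=11: ŷ = 4 + 0.9·11 = 13.9; r = 12.9 − 13.9 = -1
SSE = 2.25 + 0 + 1 + 9 + 2.25 + 1 = 15.5
s = √(15.5/4) = √3.875 ≈ 1.97

s = 1.97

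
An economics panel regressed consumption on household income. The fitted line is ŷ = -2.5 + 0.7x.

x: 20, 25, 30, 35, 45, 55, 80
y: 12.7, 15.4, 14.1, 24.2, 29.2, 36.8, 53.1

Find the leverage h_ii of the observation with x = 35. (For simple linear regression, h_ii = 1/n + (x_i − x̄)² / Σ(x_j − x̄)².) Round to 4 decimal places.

h = 0.1588

x̄ = (20 + 25 + 30 + 35 + 45 + 55 + 80)/7 = 41.4286
Σ(x − x̄)² = 459.184 + 269.898 + 130.612 + 41.3265 + 12.7551 + 184.184 + 1487.76 = 2585.71
h = 1/7 + (-6.42857)²/2585.71 = 0.142857 + 0.0159826 = 0.1588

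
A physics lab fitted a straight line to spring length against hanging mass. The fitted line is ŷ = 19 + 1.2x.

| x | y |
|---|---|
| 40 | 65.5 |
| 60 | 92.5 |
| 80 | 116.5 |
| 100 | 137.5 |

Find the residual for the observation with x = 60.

ŷ = 19 + 1.2·60 = 91
r = 92.5 − 91 = 1.5

r = 1.5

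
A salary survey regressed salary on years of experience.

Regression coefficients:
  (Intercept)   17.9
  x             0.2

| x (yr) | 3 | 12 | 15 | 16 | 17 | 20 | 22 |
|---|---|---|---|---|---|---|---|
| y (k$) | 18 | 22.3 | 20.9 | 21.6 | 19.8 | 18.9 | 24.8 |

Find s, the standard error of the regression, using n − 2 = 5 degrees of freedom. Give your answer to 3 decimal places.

s = 2.098

x=3: ŷ = 17.9 + 0.2·3 = 18.5; e = 18 − 18.5 = -0.5
x=12: ŷ = 17.9 + 0.2·12 = 20.3; e = 22.3 − 20.3 = 2
x=15: ŷ = 17.9 + 0.2·15 = 20.9; e = 20.9 − 20.9 = 0
x=16: ŷ = 17.9 + 0.2·16 = 21.1; e = 21.6 − 21.1 = 0.5
x=17: ŷ = 17.9 + 0.2·17 = 21.3; e = 19.8 − 21.3 = -1.5
x=20: ŷ = 17.9 + 0.2·20 = 21.9; e = 18.9 − 21.9 = -3
x=22: ŷ = 17.9 + 0.2·22 = 22.3; e = 24.8 − 22.3 = 2.5
SSE = 0.25 + 4 + 0 + 0.25 + 2.25 + 9 + 6.25 = 22
s = √(22/5) = √4.4 ≈ 2.098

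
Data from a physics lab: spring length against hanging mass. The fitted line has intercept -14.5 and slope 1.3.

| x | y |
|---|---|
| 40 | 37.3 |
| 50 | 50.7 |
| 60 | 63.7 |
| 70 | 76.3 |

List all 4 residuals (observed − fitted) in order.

-0.2, 0.2, 0.2, -0.2

x=40: ŷ = -14.5 + 1.3·40 = 37.5; r = 37.3 − 37.5 = -0.2
x=50: ŷ = -14.5 + 1.3·50 = 50.5; r = 50.7 − 50.5 = 0.2
x=60: ŷ = -14.5 + 1.3·60 = 63.5; r = 63.7 − 63.5 = 0.2
x=70: ŷ = -14.5 + 1.3·70 = 76.5; r = 76.3 − 76.5 = -0.2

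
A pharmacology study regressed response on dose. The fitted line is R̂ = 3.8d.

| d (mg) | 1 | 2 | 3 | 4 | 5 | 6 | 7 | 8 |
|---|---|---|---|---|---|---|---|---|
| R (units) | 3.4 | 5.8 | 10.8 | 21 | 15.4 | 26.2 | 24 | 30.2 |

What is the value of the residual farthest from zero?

e = 5.8

d=1: R̂ = 3.8·1 = 3.8; e = 3.4 − 3.8 = -0.4
d=2: R̂ = 3.8·2 = 7.6; e = 5.8 − 7.6 = -1.8
d=3: R̂ = 3.8·3 = 11.4; e = 10.8 − 11.4 = -0.6
d=4: R̂ = 3.8·4 = 15.2; e = 21 − 15.2 = 5.8
d=5: R̂ = 3.8·5 = 19; e = 15.4 − 19 = -3.6
d=6: R̂ = 3.8·6 = 22.8; e = 26.2 − 22.8 = 3.4
d=7: R̂ = 3.8·7 = 26.6; e = 24 − 26.6 = -2.6
d=8: R̂ = 3.8·8 = 30.4; e = 30.2 − 30.4 = -0.2
Largest |e| is 5.8 at d = 4, residual 5.8.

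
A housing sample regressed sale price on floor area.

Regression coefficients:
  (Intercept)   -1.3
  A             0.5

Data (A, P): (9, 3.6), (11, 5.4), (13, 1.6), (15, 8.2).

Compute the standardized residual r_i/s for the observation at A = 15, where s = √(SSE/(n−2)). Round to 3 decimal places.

0.657

A=9: P̂ = -1.3 + 0.5·9 = 3.2; r = 3.6 − 3.2 = 0.4
A=11: P̂ = -1.3 + 0.5·11 = 4.2; r = 5.4 − 4.2 = 1.2
A=13: P̂ = -1.3 + 0.5·13 = 5.2; r = 1.6 − 5.2 = -3.6
A=15: P̂ = -1.3 + 0.5·15 = 6.2; r = 8.2 − 6.2 = 2
SSE = 0.16 + 1.44 + 12.96 + 4 = 18.56
s = √(18.56/2) = 3.04631
r/s = 2 / 3.04631 = 0.657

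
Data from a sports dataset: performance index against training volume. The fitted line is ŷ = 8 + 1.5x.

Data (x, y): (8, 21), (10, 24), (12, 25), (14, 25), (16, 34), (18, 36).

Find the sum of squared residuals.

x=8: ŷ = 8 + 1.5·8 = 20; r = 21 − 20 = 1
x=10: ŷ = 8 + 1.5·10 = 23; r = 24 − 23 = 1
x=12: ŷ = 8 + 1.5·12 = 26; r = 25 − 26 = -1
x=14: ŷ = 8 + 1.5·14 = 29; r = 25 − 29 = -4
x=16: ŷ = 8 + 1.5·16 = 32; r = 34 − 32 = 2
x=18: ŷ = 8 + 1.5·18 = 35; r = 36 − 35 = 1
SSE = 1 + 1 + 1 + 16 + 4 + 1 = 24

SSE = 24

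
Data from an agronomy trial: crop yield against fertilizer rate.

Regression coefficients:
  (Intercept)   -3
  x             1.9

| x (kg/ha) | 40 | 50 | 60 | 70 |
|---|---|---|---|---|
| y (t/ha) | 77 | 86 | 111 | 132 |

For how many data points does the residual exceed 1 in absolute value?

x=40: ŷ = -3 + 1.9·40 = 73; r = 77 − 73 = 4
x=50: ŷ = -3 + 1.9·50 = 92; r = 86 − 92 = -6
x=60: ŷ = -3 + 1.9·60 = 111; r = 111 − 111 = 0
x=70: ŷ = -3 + 1.9·70 = 130; r = 132 − 130 = 2
|r| > 1: x=40 (|r|=4), x=50 (|r|=6), x=70 (|r|=2) → 3

3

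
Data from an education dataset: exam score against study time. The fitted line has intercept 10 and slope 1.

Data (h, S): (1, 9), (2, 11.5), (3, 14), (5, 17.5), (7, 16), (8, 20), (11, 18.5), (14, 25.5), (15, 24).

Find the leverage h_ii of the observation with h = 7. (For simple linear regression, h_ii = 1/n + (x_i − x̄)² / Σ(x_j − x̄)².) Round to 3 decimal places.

h̄ = (1 + 2 + 3 + 5 + 7 + 8 + 11 + 14 + 15)/9 = 7.33333
Σ(h − h̄)² = 40.1111 + 28.4444 + 18.7778 + 5.44444 + 0.111111 + 0.444444 + 13.4444 + 44.4444 + 58.7778 = 210
h = 1/9 + (-0.333333)²/210 = 0.111111 + 0.000529101 = 0.112

h = 0.112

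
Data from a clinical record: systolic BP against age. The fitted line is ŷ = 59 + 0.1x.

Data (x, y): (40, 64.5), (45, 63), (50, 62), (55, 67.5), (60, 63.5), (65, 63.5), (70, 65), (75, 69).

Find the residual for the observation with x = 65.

e = -2

ŷ = 59 + 0.1·65 = 65.5
e = 63.5 − 65.5 = -2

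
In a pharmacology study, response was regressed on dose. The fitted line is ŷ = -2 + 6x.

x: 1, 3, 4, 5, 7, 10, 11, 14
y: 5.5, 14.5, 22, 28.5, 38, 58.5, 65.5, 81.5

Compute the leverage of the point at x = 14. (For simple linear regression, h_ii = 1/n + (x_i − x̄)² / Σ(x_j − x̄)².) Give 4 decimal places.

x̄ = (1 + 3 + 4 + 5 + 7 + 10 + 11 + 14)/8 = 6.875
Σ(x − x̄)² = 34.5156 + 15.0156 + 8.26562 + 3.51562 + 0.015625 + 9.76562 + 17.0156 + 50.7656 = 138.875
h = 1/8 + (7.125)²/138.875 = 0.125 + 0.365549 = 0.4905

h = 0.4905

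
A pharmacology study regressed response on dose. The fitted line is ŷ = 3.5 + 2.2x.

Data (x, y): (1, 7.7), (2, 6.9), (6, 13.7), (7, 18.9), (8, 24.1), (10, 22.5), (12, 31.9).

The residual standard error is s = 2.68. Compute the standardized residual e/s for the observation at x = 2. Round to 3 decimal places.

ŷ = 3.5 + 2.2·2 = 7.9
e = 6.9 − 7.9 = -1
e/s = -1 / 2.68 = -0.373

-0.373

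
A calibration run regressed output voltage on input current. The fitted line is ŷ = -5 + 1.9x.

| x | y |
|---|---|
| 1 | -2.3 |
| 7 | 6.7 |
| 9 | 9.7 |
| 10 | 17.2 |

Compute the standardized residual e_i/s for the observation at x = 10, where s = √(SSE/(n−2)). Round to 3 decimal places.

1.033

x=1: ŷ = -5 + 1.9·1 = -3.1; e = -2.3 − (-3.1) = 0.8
x=7: ŷ = -5 + 1.9·7 = 8.3; e = 6.7 − 8.3 = -1.6
x=9: ŷ = -5 + 1.9·9 = 12.1; e = 9.7 − 12.1 = -2.4
x=10: ŷ = -5 + 1.9·10 = 14; e = 17.2 − 14 = 3.2
SSE = 0.64 + 2.56 + 5.76 + 10.24 = 19.2
s = √(19.2/2) = 3.09839
e/s = 3.2 / 3.09839 = 1.033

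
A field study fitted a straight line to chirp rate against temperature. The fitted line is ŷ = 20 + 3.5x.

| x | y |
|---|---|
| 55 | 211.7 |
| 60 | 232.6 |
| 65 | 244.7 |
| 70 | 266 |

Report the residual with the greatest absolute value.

e = -2.8

x=55: ŷ = 20 + 3.5·55 = 212.5; e = 211.7 − 212.5 = -0.8
x=60: ŷ = 20 + 3.5·60 = 230; e = 232.6 − 230 = 2.6
x=65: ŷ = 20 + 3.5·65 = 247.5; e = 244.7 − 247.5 = -2.8
x=70: ŷ = 20 + 3.5·70 = 265; e = 266 − 265 = 1
Largest |e| is 2.8 at x = 65, residual -2.8.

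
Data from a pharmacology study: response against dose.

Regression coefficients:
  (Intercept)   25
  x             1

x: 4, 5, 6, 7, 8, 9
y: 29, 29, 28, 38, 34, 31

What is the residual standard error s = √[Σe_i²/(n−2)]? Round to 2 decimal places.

s = 3.74

x=4: ŷ = 25 + 4 = 29; e = 29 − 29 = 0
x=5: ŷ = 25 + 5 = 30; e = 29 − 30 = -1
x=6: ŷ = 25 + 6 = 31; e = 28 − 31 = -3
x=7: ŷ = 25 + 7 = 32; e = 38 − 32 = 6
x=8: ŷ = 25 + 8 = 33; e = 34 − 33 = 1
x=9: ŷ = 25 + 9 = 34; e = 31 − 34 = -3
SSE = 0 + 1 + 9 + 36 + 1 + 9 = 56
s = √(56/4) = √14 ≈ 3.74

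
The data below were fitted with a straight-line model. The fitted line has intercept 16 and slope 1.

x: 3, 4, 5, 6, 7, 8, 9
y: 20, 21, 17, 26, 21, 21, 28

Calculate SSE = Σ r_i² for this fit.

x=3: ŷ = 16 + 3 = 19; r = 20 − 19 = 1
x=4: ŷ = 16 + 4 = 20; r = 21 − 20 = 1
x=5: ŷ = 16 + 5 = 21; r = 17 − 21 = -4
x=6: ŷ = 16 + 6 = 22; r = 26 − 22 = 4
x=7: ŷ = 16 + 7 = 23; r = 21 − 23 = -2
x=8: ŷ = 16 + 8 = 24; r = 21 − 24 = -3
x=9: ŷ = 16 + 9 = 25; r = 28 − 25 = 3
SSE = 1 + 1 + 16 + 16 + 4 + 9 + 9 = 56

SSE = 56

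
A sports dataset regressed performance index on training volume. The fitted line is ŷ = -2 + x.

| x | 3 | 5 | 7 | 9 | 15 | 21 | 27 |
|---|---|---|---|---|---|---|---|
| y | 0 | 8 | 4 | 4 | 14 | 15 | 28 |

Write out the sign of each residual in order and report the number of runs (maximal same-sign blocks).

6 runs

x=3: ŷ = -2 + 3 = 1; r = 0 − 1 = -1
x=5: ŷ = -2 + 5 = 3; r = 8 − 3 = 5
x=7: ŷ = -2 + 7 = 5; r = 4 − 5 = -1
x=9: ŷ = -2 + 9 = 7; r = 4 − 7 = -3
x=15: ŷ = -2 + 15 = 13; r = 14 − 13 = 1
x=21: ŷ = -2 + 21 = 19; r = 15 − 19 = -4
x=27: ŷ = -2 + 27 = 25; r = 28 − 25 = 3
Signs: − + − − + − +
Runs: −×1, +×1, −×2, +×1, −×1, +×1 → 6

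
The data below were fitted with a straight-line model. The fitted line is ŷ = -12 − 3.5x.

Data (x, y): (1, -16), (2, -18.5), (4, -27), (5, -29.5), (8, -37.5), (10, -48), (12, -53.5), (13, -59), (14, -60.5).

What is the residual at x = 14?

ŷ = -12 − 3.5·14 = -61
r = -60.5 − (-61) = 0.5

r = 0.5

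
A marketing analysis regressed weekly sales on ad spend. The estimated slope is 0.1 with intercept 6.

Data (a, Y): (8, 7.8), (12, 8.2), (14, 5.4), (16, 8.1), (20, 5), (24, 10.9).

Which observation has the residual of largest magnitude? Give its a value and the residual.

a = 20, r = -3

a=8: Ŷ = 6 + 0.1·8 = 6.8; r = 7.8 − 6.8 = 1
a=12: Ŷ = 6 + 0.1·12 = 7.2; r = 8.2 − 7.2 = 1
a=14: Ŷ = 6 + 0.1·14 = 7.4; r = 5.4 − 7.4 = -2
a=16: Ŷ = 6 + 0.1·16 = 7.6; r = 8.1 − 7.6 = 0.5
a=20: Ŷ = 6 + 0.1·20 = 8; r = 5 − 8 = -3
a=24: Ŷ = 6 + 0.1·24 = 8.4; r = 10.9 − 8.4 = 2.5
Largest |r| is 3 at a = 20, residual -3.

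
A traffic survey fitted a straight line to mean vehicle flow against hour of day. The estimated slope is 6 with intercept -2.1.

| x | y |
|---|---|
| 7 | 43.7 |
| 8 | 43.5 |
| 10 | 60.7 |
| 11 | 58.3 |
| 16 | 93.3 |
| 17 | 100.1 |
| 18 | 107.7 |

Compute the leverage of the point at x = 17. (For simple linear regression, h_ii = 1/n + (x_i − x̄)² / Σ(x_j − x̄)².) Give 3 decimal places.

x̄ = (7 + 8 + 10 + 11 + 16 + 17 + 18)/7 = 12.4286
Σ(x − x̄)² = 29.4694 + 19.6122 + 5.89796 + 2.04082 + 12.7551 + 20.898 + 31.0408 = 121.714
h = 1/7 + (4.57143)²/121.714 = 0.142857 + 0.171697 = 0.315

h = 0.315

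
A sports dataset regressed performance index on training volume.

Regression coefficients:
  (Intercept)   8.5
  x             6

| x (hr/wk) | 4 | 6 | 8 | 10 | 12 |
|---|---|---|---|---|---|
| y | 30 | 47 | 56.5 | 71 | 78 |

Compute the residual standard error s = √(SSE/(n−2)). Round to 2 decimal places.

x=4: ŷ = 8.5 + 6·4 = 32.5; r = 30 − 32.5 = -2.5
x=6: ŷ = 8.5 + 6·6 = 44.5; r = 47 − 44.5 = 2.5
x=8: ŷ = 8.5 + 6·8 = 56.5; r = 56.5 − 56.5 = 0
x=10: ŷ = 8.5 + 6·10 = 68.5; r = 71 − 68.5 = 2.5
x=12: ŷ = 8.5 + 6·12 = 80.5; r = 78 − 80.5 = -2.5
SSE = 6.25 + 6.25 + 0 + 6.25 + 6.25 = 25
s = √(25/3) = √8.33333 ≈ 2.89

s = 2.89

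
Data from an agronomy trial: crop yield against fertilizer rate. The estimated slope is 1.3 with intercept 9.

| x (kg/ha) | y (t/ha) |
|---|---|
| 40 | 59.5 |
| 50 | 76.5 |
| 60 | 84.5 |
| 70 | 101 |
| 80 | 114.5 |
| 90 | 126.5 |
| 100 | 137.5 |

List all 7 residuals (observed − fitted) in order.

-1.5, 2.5, -2.5, 1, 1.5, 0.5, -1.5

x=40: ŷ = 9 + 1.3·40 = 61; r = 59.5 − 61 = -1.5
x=50: ŷ = 9 + 1.3·50 = 74; r = 76.5 − 74 = 2.5
x=60: ŷ = 9 + 1.3·60 = 87; r = 84.5 − 87 = -2.5
x=70: ŷ = 9 + 1.3·70 = 100; r = 101 − 100 = 1
x=80: ŷ = 9 + 1.3·80 = 113; r = 114.5 − 113 = 1.5
x=90: ŷ = 9 + 1.3·90 = 126; r = 126.5 − 126 = 0.5
x=100: ŷ = 9 + 1.3·100 = 139; r = 137.5 − 139 = -1.5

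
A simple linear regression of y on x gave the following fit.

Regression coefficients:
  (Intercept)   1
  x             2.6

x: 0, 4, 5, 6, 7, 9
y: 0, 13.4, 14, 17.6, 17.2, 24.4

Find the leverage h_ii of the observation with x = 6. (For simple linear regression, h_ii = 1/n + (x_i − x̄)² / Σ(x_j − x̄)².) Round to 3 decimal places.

x̄ = (0 + 4 + 5 + 6 + 7 + 9)/6 = 5.16667
Σ(x − x̄)² = 26.6944 + 1.36111 + 0.0277778 + 0.694444 + 3.36111 + 14.6944 = 46.8333
h = 1/6 + (0.833333)²/46.8333 = 0.166667 + 0.014828 = 0.181

h = 0.181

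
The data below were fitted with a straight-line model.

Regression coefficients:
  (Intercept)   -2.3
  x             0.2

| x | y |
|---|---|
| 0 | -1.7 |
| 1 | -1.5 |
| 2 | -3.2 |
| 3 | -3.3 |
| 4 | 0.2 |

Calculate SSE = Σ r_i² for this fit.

x=0: ŷ = -2.3 + 0.2·0 = -2.3; r = -1.7 − (-2.3) = 0.6
x=1: ŷ = -2.3 + 0.2·1 = -2.1; r = -1.5 − (-2.1) = 0.6
x=2: ŷ = -2.3 + 0.2·2 = -1.9; r = -3.2 − (-1.9) = -1.3
x=3: ŷ = -2.3 + 0.2·3 = -1.7; r = -3.3 − (-1.7) = -1.6
x=4: ŷ = -2.3 + 0.2·4 = -1.5; r = 0.2 − (-1.5) = 1.7
SSE = 0.36 + 0.36 + 1.69 + 2.56 + 2.89 = 7.86

SSE = 7.86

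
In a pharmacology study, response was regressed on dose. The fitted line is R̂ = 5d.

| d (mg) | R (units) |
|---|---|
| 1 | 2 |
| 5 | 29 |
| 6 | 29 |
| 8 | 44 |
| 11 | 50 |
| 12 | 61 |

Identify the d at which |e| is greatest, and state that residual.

d=1: R̂ = 5·1 = 5; e = 2 − 5 = -3
d=5: R̂ = 5·5 = 25; e = 29 − 25 = 4
d=6: R̂ = 5·6 = 30; e = 29 − 30 = -1
d=8: R̂ = 5·8 = 40; e = 44 − 40 = 4
d=11: R̂ = 5·11 = 55; e = 50 − 55 = -5
d=12: R̂ = 5·12 = 60; e = 61 − 60 = 1
Largest |e| is 5 at d = 11, residual -5.

d = 11, e = -5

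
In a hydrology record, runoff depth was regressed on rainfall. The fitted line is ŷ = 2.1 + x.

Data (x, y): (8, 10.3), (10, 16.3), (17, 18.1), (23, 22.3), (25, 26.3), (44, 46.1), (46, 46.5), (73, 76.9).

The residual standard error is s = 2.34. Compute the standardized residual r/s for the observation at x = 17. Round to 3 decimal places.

-0.427

ŷ = 2.1 + 17 = 19.1
r = 18.1 − 19.1 = -1
r/s = -1 / 2.34 = -0.427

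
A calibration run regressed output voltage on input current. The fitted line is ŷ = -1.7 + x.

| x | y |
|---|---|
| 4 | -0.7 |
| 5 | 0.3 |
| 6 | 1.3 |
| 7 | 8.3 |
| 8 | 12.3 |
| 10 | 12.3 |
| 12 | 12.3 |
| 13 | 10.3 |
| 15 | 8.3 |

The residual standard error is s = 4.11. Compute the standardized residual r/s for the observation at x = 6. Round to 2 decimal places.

-0.73

ŷ = -1.7 + 6 = 4.3
r = 1.3 − 4.3 = -3
r/s = -3 / 4.11 = -0.73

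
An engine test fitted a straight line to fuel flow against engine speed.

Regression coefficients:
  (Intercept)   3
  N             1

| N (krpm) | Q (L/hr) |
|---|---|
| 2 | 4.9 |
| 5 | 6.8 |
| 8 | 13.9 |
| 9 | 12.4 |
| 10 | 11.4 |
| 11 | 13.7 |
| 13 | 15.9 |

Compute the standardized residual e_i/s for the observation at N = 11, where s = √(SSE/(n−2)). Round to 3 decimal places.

N=2: Q̂ = 3 + 2 = 5; e = 4.9 − 5 = -0.1
N=5: Q̂ = 3 + 5 = 8; e = 6.8 − 8 = -1.2
N=8: Q̂ = 3 + 8 = 11; e = 13.9 − 11 = 2.9
N=9: Q̂ = 3 + 9 = 12; e = 12.4 − 12 = 0.4
N=10: Q̂ = 3 + 10 = 13; e = 11.4 − 13 = -1.6
N=11: Q̂ = 3 + 11 = 14; e = 13.7 − 14 = -0.3
N=13: Q̂ = 3 + 13 = 16; e = 15.9 − 16 = -0.1
SSE = 0.01 + 1.44 + 8.41 + 0.16 + 2.56 + 0.09 + 0.01 = 12.68
s = √(12.68/5) = 1.59248
e/s = -0.3 / 1.59248 = -0.188

-0.188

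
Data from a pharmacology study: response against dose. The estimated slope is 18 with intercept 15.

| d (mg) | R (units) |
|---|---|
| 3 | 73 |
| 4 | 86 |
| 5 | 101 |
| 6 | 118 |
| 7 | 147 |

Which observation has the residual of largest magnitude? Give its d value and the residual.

d = 7, e = 6

d=3: ŷ = 15 + 18·3 = 69; e = 73 − 69 = 4
d=4: ŷ = 15 + 18·4 = 87; e = 86 − 87 = -1
d=5: ŷ = 15 + 18·5 = 105; e = 101 − 105 = -4
d=6: ŷ = 15 + 18·6 = 123; e = 118 − 123 = -5
d=7: ŷ = 15 + 18·7 = 141; e = 147 − 141 = 6
Largest |e| is 6 at d = 7, residual 6.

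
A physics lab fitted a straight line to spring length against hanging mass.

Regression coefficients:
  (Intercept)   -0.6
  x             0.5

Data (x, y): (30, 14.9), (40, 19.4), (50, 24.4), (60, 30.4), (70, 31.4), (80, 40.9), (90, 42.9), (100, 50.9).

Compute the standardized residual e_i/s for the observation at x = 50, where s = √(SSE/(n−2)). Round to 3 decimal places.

0.000

x=30: ŷ = -0.6 + 0.5·30 = 14.4; e = 14.9 − 14.4 = 0.5
x=40: ŷ = -0.6 + 0.5·40 = 19.4; e = 19.4 − 19.4 = 0
x=50: ŷ = -0.6 + 0.5·50 = 24.4; e = 24.4 − 24.4 = 0
x=60: ŷ = -0.6 + 0.5·60 = 29.4; e = 30.4 − 29.4 = 1
x=70: ŷ = -0.6 + 0.5·70 = 34.4; e = 31.4 − 34.4 = -3
x=80: ŷ = -0.6 + 0.5·80 = 39.4; e = 40.9 − 39.4 = 1.5
x=90: ŷ = -0.6 + 0.5·90 = 44.4; e = 42.9 − 44.4 = -1.5
x=100: ŷ = -0.6 + 0.5·100 = 49.4; e = 50.9 − 49.4 = 1.5
SSE = 0.25 + 0 + 0 + 1 + 9 + 2.25 + 2.25 + 2.25 = 17
s = √(17/6) = 1.68325
e/s = 0 / 1.68325 = 0.000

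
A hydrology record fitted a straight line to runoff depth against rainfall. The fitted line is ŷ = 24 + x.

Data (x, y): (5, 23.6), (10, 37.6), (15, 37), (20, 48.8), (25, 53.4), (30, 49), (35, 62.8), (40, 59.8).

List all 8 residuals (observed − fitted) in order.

x=5: ŷ = 24 + 5 = 29; e = 23.6 − 29 = -5.4
x=10: ŷ = 24 + 10 = 34; e = 37.6 − 34 = 3.6
x=15: ŷ = 24 + 15 = 39; e = 37 − 39 = -2
x=20: ŷ = 24 + 20 = 44; e = 48.8 − 44 = 4.8
x=25: ŷ = 24 + 25 = 49; e = 53.4 − 49 = 4.4
x=30: ŷ = 24 + 30 = 54; e = 49 − 54 = -5
x=35: ŷ = 24 + 35 = 59; e = 62.8 − 59 = 3.8
x=40: ŷ = 24 + 40 = 64; e = 59.8 − 64 = -4.2

-5.4, 3.6, -2, 4.8, 4.4, -5, 3.8, -4.2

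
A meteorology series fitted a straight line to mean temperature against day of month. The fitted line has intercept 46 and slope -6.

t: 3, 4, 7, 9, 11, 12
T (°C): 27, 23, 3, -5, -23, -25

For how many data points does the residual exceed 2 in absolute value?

2

t=3: T̂ = 46 − 6·3 = 28; r = 27 − 28 = -1
t=4: T̂ = 46 − 6·4 = 22; r = 23 − 22 = 1
t=7: T̂ = 46 − 6·7 = 4; r = 3 − 4 = -1
t=9: T̂ = 46 − 6·9 = -8; r = -5 − (-8) = 3
t=11: T̂ = 46 − 6·11 = -20; r = -23 − (-20) = -3
t=12: T̂ = 46 − 6·12 = -26; r = -25 − (-26) = 1
|r| > 2: t=9 (|r|=3), t=11 (|r|=3) → 2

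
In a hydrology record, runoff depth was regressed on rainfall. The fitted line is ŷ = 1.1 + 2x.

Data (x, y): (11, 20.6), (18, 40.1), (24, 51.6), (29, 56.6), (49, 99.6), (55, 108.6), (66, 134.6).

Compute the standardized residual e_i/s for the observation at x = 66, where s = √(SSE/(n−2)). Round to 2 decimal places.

0.56

x=11: ŷ = 1.1 + 2·11 = 23.1; e = 20.6 − 23.1 = -2.5
x=18: ŷ = 1.1 + 2·18 = 37.1; e = 40.1 − 37.1 = 3
x=24: ŷ = 1.1 + 2·24 = 49.1; e = 51.6 − 49.1 = 2.5
x=29: ŷ = 1.1 + 2·29 = 59.1; e = 56.6 − 59.1 = -2.5
x=49: ŷ = 1.1 + 2·49 = 99.1; e = 99.6 − 99.1 = 0.5
x=55: ŷ = 1.1 + 2·55 = 111.1; e = 108.6 − 111.1 = -2.5
x=66: ŷ = 1.1 + 2·66 = 133.1; e = 134.6 − 133.1 = 1.5
SSE = 6.25 + 9 + 6.25 + 6.25 + 0.25 + 6.25 + 2.25 = 36.5
s = √(36.5/5) = 2.70185
e/s = 1.5 / 2.70185 = 0.56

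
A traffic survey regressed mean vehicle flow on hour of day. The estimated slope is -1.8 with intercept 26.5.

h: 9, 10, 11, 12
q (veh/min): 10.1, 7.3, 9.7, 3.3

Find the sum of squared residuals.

SSE = 13.04

h=9: ŷ = 26.5 − 1.8·9 = 10.3; e = 10.1 − 10.3 = -0.2
h=10: ŷ = 26.5 − 1.8·10 = 8.5; e = 7.3 − 8.5 = -1.2
h=11: ŷ = 26.5 − 1.8·11 = 6.7; e = 9.7 − 6.7 = 3
h=12: ŷ = 26.5 − 1.8·12 = 4.9; e = 3.3 − 4.9 = -1.6
SSE = 0.04 + 1.44 + 9 + 2.56 = 13.04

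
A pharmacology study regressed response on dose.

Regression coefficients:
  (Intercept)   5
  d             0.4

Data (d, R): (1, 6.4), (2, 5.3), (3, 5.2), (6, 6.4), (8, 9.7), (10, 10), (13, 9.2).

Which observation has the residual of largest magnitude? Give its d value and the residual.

d = 8, e = 1.5

d=1: R̂ = 5 + 0.4·1 = 5.4; e = 6.4 − 5.4 = 1
d=2: R̂ = 5 + 0.4·2 = 5.8; e = 5.3 − 5.8 = -0.5
d=3: R̂ = 5 + 0.4·3 = 6.2; e = 5.2 − 6.2 = -1
d=6: R̂ = 5 + 0.4·6 = 7.4; e = 6.4 − 7.4 = -1
d=8: R̂ = 5 + 0.4·8 = 8.2; e = 9.7 − 8.2 = 1.5
d=10: R̂ = 5 + 0.4·10 = 9; e = 10 − 9 = 1
d=13: R̂ = 5 + 0.4·13 = 10.2; e = 9.2 − 10.2 = -1
Largest |e| is 1.5 at d = 8, residual 1.5.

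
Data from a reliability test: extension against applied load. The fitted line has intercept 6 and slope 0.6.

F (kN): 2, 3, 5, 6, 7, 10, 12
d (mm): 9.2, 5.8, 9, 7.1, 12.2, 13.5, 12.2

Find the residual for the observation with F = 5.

ŷ = 6 + 0.6·5 = 9
r = 9 − 9 = 0

r = 0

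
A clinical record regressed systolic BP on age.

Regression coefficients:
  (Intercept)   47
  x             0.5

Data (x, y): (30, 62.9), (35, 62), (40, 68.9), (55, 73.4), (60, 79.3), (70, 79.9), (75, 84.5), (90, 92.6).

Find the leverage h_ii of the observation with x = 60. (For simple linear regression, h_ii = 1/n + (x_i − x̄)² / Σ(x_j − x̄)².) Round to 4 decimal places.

x̄ = (30 + 35 + 40 + 55 + 60 + 70 + 75 + 90)/8 = 56.875
Σ(x − x̄)² = 722.266 + 478.516 + 284.766 + 3.51562 + 9.76562 + 172.266 + 328.516 + 1097.27 = 3096.88
h = 1/8 + (3.125)²/3096.88 = 0.125 + 0.00315338 = 0.1282

h = 0.1282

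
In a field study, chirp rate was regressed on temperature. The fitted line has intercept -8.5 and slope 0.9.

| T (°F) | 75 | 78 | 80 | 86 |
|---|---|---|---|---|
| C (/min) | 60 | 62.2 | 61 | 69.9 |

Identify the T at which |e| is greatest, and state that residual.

T=75: Ĉ = -8.5 + 0.9·75 = 59; e = 60 − 59 = 1
T=78: Ĉ = -8.5 + 0.9·78 = 61.7; e = 62.2 − 61.7 = 0.5
T=80: Ĉ = -8.5 + 0.9·80 = 63.5; e = 61 − 63.5 = -2.5
T=86: Ĉ = -8.5 + 0.9·86 = 68.9; e = 69.9 − 68.9 = 1
Largest |e| is 2.5 at T = 80, residual -2.5.

T = 80, e = -2.5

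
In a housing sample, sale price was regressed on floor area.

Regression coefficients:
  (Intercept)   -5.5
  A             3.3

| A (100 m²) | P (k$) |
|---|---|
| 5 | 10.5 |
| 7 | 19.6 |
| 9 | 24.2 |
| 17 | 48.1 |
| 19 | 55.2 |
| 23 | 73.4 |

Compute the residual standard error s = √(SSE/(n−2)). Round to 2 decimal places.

A=5: P̂ = -5.5 + 3.3·5 = 11; r = 10.5 − 11 = -0.5
A=7: P̂ = -5.5 + 3.3·7 = 17.6; r = 19.6 − 17.6 = 2
A=9: P̂ = -5.5 + 3.3·9 = 24.2; r = 24.2 − 24.2 = 0
A=17: P̂ = -5.5 + 3.3·17 = 50.6; r = 48.1 − 50.6 = -2.5
A=19: P̂ = -5.5 + 3.3·19 = 57.2; r = 55.2 − 57.2 = -2
A=23: P̂ = -5.5 + 3.3·23 = 70.4; r = 73.4 − 70.4 = 3
SSE = 0.25 + 4 + 0 + 6.25 + 4 + 9 = 23.5
s = √(23.5/4) = √5.875 ≈ 2.42

s = 2.42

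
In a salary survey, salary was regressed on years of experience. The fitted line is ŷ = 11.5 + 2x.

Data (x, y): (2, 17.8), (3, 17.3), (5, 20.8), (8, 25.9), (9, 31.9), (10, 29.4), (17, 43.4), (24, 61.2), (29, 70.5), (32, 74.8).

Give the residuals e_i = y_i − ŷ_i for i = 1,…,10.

2.3, -0.2, -0.7, -1.6, 2.4, -2.1, -2.1, 1.7, 1, -0.7

x=2: ŷ = 11.5 + 2·2 = 15.5; e = 17.8 − 15.5 = 2.3
x=3: ŷ = 11.5 + 2·3 = 17.5; e = 17.3 − 17.5 = -0.2
x=5: ŷ = 11.5 + 2·5 = 21.5; e = 20.8 − 21.5 = -0.7
x=8: ŷ = 11.5 + 2·8 = 27.5; e = 25.9 − 27.5 = -1.6
x=9: ŷ = 11.5 + 2·9 = 29.5; e = 31.9 − 29.5 = 2.4
x=10: ŷ = 11.5 + 2·10 = 31.5; e = 29.4 − 31.5 = -2.1
x=17: ŷ = 11.5 + 2·17 = 45.5; e = 43.4 − 45.5 = -2.1
x=24: ŷ = 11.5 + 2·24 = 59.5; e = 61.2 − 59.5 = 1.7
x=29: ŷ = 11.5 + 2·29 = 69.5; e = 70.5 − 69.5 = 1
x=32: ŷ = 11.5 + 2·32 = 75.5; e = 74.8 − 75.5 = -0.7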